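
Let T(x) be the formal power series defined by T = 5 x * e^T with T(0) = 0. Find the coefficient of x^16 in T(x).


Apply the Lagrange inversion formula: if T = 5 x * phi(T) with phi(t) = e^t, then
[x^n] T = 5^n * (1/n) [t^(n-1)] phi(t)^n = 5^n * (1/n) [t^(n-1)] e^(n t) = 5^n * (1/n) * n^(n-1) / (n-1)! = 5^n * n^(n-1) / n!.
When c = 1 this is the Cayley count of rooted labeled trees on n vertices, divided by n!.
For n = 16: 5^16 * 16^15 / 16! = 152587890625 * 1152921504606846976/20922789888000 = 42949672960000000000000/5108103.

42949672960000000000000/5108103


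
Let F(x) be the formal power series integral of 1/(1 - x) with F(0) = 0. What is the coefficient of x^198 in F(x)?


1/(1 - x) = sum_{k>=0} x^k. Integrating termwise and using F(0) = 0 gives
F(x) = sum_{k>=0} x^(k+1) / (k+1) = sum_{m>=1} x^m / m = -ln(1 - x).
So the coefficient of x^198 is 1/198 = 1/198.

1/198


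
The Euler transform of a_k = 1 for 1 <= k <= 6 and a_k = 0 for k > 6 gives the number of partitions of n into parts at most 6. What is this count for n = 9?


Partitions of 9 into parts at most 6:
Using generating function (1-x)^(-1)(1-x^2)^(-1)...(1-x^6)^(-1),
the coefficient of x^9 = 26

26


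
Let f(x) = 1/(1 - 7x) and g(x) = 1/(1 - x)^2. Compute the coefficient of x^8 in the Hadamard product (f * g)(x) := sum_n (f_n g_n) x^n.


f has coefficients f_k = 7^k. For g = 1/(1 - x)^2 the coefficient is g_k = C(k + 1, 1) = k + 1. The Hadamard coefficient is (f * g)_k = 7^k * (k + 1).
For k = 8: 7^8 * 9 = 5764801 * 9 = 51883209.

51883209


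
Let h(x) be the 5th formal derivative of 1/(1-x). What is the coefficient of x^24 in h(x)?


Differentiating 5 times: d^5/dx^5 [1/(1-x)] = 5!/(1-x)^6.
The expansion 1/(1-x)^6 = sum_{k>=0} C(k+5, 5) x^k, so the coefficient of x^n in 5!/(1-x)^6 is 5! * C(n+5, 5).
For n = 24: 120 * C(29, 5) = 120 * 118755 = 14250600

14250600


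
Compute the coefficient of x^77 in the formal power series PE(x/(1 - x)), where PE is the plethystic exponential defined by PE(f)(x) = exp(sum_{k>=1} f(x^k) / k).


For f(x) = x/(1 - x) we have
sum_{k>=1} f(x^k) / k = sum_{k>=1} (1/k) * x^k / (1 - x^k) = sum_{k, m >= 1} x^(k m) / k,
which after exponentiating simplifies to
PE(x/(1 - x)) = prod_{k>=1} 1 / (1 - x^k).
This is the generating function for the partition function p(n), so the coefficient of x^77 is p(77).
Computing p(77) by dynamic programming over parts 1, 2, ..., 77: p(77) = 10619863.

10619863


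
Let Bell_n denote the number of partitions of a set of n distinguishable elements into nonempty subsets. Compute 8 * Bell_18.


Bell_18 can be computed from the Bell triangle or from Dobinski's identity Bell_n = (1/e) * sum_{k>=0} k^n / k!.
Computing Bell_18 = 682076806159.
Then 8 * 682076806159 = 5456614449272.

5456614449272


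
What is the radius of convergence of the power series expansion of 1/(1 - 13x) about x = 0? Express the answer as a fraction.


Expanding 1/(1 - 13x) = sum_{k>=0} 13^k x^k, the series converges when |13x| < 1, i.e., |x| < 1/13.
So the radius of convergence is 1/13 = 1/13.

1/13


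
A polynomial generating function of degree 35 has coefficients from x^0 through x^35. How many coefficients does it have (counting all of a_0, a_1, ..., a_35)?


A polynomial of degree 35 takes the form a_0 + a_1 x + ... + a_35 x^35.
The number of coefficients is 35 + 1 = 36.

36


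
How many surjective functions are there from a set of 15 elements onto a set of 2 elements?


By inclusion-exclusion on which target elements are missed, the number of surjections from an n-set onto a k-set is
surj(n, k) = sum_{j=0}^{k} (-1)^j C(k, j) (k - j)^n.
Equivalently surj(n, k) = k! * S(n, k), where S(n, k) is the Stirling number of the second kind.
For n = 15, k = 2:
S(15, 2) = 16383, so
surj = 2! * 16383 = 2 * 16383 = 32766.

32766


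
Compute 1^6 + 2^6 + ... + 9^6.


This power sum has a closed form given by Faulhaber's formula
sum_{k=1}^{m} k^p = (1 / (p + 1)) * sum_{j=0}^{p} C(p + 1, j) B_j m^(p + 1 - j),
but for small m direct computation is fastest:
1 + 64 + 729 + 4096 + 15625 + 46656 + 117649 + 262144 + 531441 = 978405.

978405


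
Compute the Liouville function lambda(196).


The Liouville function is lambda(k) = (-1)^Omega(k), where Omega(k) counts the prime factors of k with multiplicity.
Factoring: 196 = 2 * 2 * 7 * 7, so Omega(196) = 4.
lambda(196) = (-1)^4 = 1.

1


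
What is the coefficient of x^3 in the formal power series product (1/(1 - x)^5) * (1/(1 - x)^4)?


Combine the factors: (1/(1 - x)^5) * (1/(1 - x)^4) = 1/(1 - x)^9.
Then use 1/(1 - x)^r = sum_{k>=0} C(k + r - 1, r - 1) x^k with r = 9 and k = 3:
C(11, 8) = 165.

165


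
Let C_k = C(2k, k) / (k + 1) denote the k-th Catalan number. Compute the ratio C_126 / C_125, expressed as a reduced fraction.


Using C_k = (2k)! / (k! (k+1)!), the ratio C_{k+1}/C_k simplifies to
C_{k+1}/C_k = [(2k+2)! / ((k+1)! (k+2)!)] * [k! (k+1)! / (2k)!]
 = (2k+2)(2k+1) / ((k+1)(k+2)) = 2(2k+1) / (k+2).
For k = 125: 2(2*125 + 1) / (125 + 2) = 502/127 = 502/127.

502/127


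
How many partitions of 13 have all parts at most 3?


Using the generating function (1-x)^(-1)(1-x^2)^(-1)(1-x^3)^(-1),
the coefficient of x^13 counts these restricted partitions.
Result = 21

21


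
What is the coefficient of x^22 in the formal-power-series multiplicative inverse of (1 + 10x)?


The inverse is 1/(1 + 10x). Apply the geometric identity 1/(1 - y) = sum_{k>=0} y^k with y = -10x:
1/(1 + 10x) = sum_{k>=0} (-10)^k x^k.
So the coefficient of x^22 is (-10)^22 = 10000000000000000000000.

10000000000000000000000


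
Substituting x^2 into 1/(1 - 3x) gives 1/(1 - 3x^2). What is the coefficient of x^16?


The coefficient of x^(2m) in 1/(1 - 3x^2) is 3^m.
With n = 16 = 2*8, the coefficient is 3^8 = 6561.

6561


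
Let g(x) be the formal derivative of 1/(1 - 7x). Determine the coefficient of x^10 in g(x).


Differentiate termwise: d/dx sum_{k>=0} 7^k x^k = sum_{k>=1} k 7^k x^(k-1) = sum_{j>=0} (j+1) 7^(j+1) x^j.
Equivalently, d/dx [1/(1 - 7x)] = 7/(1 - 7x)^2.
For j = 10: 11 * 7^11 = 11 * 1977326743 = 21750594173.

21750594173


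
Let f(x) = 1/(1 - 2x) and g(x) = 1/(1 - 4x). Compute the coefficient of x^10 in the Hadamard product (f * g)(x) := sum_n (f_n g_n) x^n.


f has coefficients f_k = 2^k and g has coefficients g_k = 4^k, so the Hadamard product has coefficient (f*g)_k = 2^k * 4^k = 8^k.
For k = 10: 8^10 = 1073741824.

1073741824


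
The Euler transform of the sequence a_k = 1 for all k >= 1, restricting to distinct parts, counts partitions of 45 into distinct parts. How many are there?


Partitions of 45 into distinct parts can be computed via generating function.
Product (1+x)(1+x^2)(1+x^3)...
The coefficient of x^45 = 2048

2048


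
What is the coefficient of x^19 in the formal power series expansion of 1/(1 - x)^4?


The negative binomial / multiset identity is
1/(1 - x)^r = sum_{k>=0} C(k + r - 1, r - 1) x^k.
Here r = 4 and k = 19, so the coefficient is
C(19 + 3, 3) = C(22, 3)
= 1540

1540


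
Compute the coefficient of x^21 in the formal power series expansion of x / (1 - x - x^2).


Let f(x) = sum_{k>=0} a_k x^k. Multiplying f(x) * (1 - x - x^2) = x and matching coefficients gives a_0 = 0, a_1 = 1, and a_k = a_{k-1} + a_{k-2} for k >= 2. These are the Fibonacci numbers F_k.
Iterating from F_0 = 0, F_1 = 1:
F_0=0, F_1=1, F_2=1, F_3=2, F_4=3, F_5=5, F_6=8, F_7=13, F_8=21, F_9=34, ...
F_21 = 10946.

10946


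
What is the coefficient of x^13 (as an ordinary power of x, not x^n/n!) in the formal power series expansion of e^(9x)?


The exponential series is e^y = sum_{k>=0} y^k / k!. Substituting y = 9x gives
e^(9x) = sum_{k>=0} 9^k x^k / k!.
So the coefficient of x^n is a^n/n! with a = 9, n = 13:
9^13 / 13! = 2541865828329/6227020800 = 10460353203/25625600

10460353203/25625600


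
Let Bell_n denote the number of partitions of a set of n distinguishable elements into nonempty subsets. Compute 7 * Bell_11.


Bell_11 can be computed from the Bell triangle or from Dobinski's identity Bell_n = (1/e) * sum_{k>=0} k^n / k!.
Computing Bell_11 = 678570.
Then 7 * 678570 = 4749990.

4749990


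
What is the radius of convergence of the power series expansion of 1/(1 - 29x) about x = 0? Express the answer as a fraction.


Expanding 1/(1 - 29x) = sum_{k>=0} 29^k x^k, the series converges when |29x| < 1, i.e., |x| < 1/29.
So the radius of convergence is 1/29 = 1/29.

1/29


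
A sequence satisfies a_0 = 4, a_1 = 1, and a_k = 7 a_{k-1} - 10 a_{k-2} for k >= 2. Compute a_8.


The characteristic equation is t^2 - 7 t + 10 = 0, with roots r_1 = 5 and r_2 = 2 (so c_1 = r_1 + r_2, c_2 = -r_1 r_2 as required).
One can use the closed form a_n = A r_1^n + B r_2^n, but direct iteration is more reliable:
a_0 = 4, a_1 = 1, a_2 = -33, a_3 = -241, a_4 = -1357, a_5 = -7089, a_6 = -36053, a_7 = -181481, a_8 = -909837.
So a_8 = -909837.

-909837


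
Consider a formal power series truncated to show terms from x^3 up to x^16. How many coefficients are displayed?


From x^3 to x^16 inclusive, the count is 16 - 3 + 1 = 14.

14


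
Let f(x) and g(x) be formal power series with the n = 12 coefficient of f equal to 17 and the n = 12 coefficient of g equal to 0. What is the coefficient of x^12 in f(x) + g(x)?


Addition of formal power series is termwise.
The coefficient of x^12 in f + g = 17 + 0
= 17

17


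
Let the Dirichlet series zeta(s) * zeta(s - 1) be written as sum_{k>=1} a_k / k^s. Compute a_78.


Convolution gives a_k = sum_{d | k} d * 1 = sum_{d | k} d = sigma(k), the sum of positive divisors of k.
For k = 78, the divisors are 1, 2, 3, 6, 13, 26, 39, 78, so
sigma(78) = 1 + 2 + 3 + 6 + 13 + 26 + 39 + 78 = 168.

168


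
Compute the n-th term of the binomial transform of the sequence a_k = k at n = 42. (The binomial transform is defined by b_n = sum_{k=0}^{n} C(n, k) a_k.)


With a_k = k, b_n = sum_{k=0}^{n} C(n, k) k. Using k * C(n, k) = n * C(n-1, k-1) gives b_n = n * sum_{k>=1} C(n-1, k-1) = n * 2^(n-1).
For n = 42: 42 * 2^41 = 42 * 2199023255552 = 92358976733184.

92358976733184


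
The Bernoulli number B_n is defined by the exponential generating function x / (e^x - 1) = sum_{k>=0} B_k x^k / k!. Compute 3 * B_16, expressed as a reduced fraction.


Bernoulli numbers can also be computed recursively via B_0 = 1 and sum_{j=0}^{m} C(m+1, j) B_j = 0 for m >= 1. Odd-index Bernoulli numbers vanish for k >= 3.
Computing B_16 = -3617/510, so 3 * B_16 = 3 * -3617/510 = -3617/170.

-3617/170


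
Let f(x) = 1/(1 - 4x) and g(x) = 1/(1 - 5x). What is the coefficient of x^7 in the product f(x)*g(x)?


The coefficient of x^n in f*g is the Cauchy product: sum_{k=0}^{n} a^k * b^(n-k).
With a=4, b=5, n=7:
sum_{k=0}^{7} 4^k * 5^(7-k)
= 325089

325089


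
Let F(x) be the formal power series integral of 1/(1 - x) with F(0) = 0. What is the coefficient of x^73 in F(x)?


1/(1 - x) = sum_{k>=0} x^k. Integrating termwise and using F(0) = 0 gives
F(x) = sum_{k>=0} x^(k+1) / (k+1) = sum_{m>=1} x^m / m = -ln(1 - x).
So the coefficient of x^73 is 1/73 = 1/73.

1/73


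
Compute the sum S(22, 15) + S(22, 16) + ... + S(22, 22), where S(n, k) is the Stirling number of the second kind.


By definition, S(n, k) counts partitions of an n-set into exactly k nonempty blocks.
Computing row n = 22 for k = 15..22:
S(22, k): 345615943200, 26046574004, 1404142047, 53374629, 1389850, 23485, 231, 1
Sum = 373121447447.

373121447447


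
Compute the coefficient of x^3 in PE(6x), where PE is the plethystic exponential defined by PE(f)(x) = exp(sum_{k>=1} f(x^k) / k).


With f(x) = 6x, the exponent is sum_{k>=1} 6 x^k / k = 6 * (-ln(1 - x)). Exponentiating:
PE(6x) = exp(-6 ln(1 - x)) = 1/(1 - x)^6.
By the negative binomial expansion, [x^n] 1/(1 - x)^6 = C(n + 5, 5).
For n = 3: C(8, 5) = 56.

56


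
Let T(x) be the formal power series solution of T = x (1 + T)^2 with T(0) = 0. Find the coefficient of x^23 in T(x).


Apply the Lagrange inversion formula: if T = x * phi(T) with phi(t) = (1 + t)^2, then [x^n] T = (1/n) [t^(n-1)] phi(t)^n = (1/n) [t^(n-1)] (1 + t)^(2n) = (1/n) C(2n, n-1).
Using the identity C(2n, n-1) = C(2n, n) * n / (n+1), the unscaled factor equals C(2n, n) / (n+1) = C_n, the n-th Catalan number.
For n = 23: C_23 = C(46, 23) / 24 = 8233430727600/24 = 343059613650 = 343059613650.

343059613650


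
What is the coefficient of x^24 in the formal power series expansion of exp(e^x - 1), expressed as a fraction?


exp(e^x - 1) is the exponential generating function for the Bell numbers Bell_k: exp(e^x - 1) = sum_{k>=0} Bell_k x^k / k!.
So the coefficient of x^24 in exp(e^x - 1) is Bell_24 / 24!.
Computing: Bell_24 = 445958869294805289 and 24! = 620448401733239439360000, giving
445958869294805289/620448401733239439360000 = 148652956431601763/206816133911079813120000.

148652956431601763/206816133911079813120000


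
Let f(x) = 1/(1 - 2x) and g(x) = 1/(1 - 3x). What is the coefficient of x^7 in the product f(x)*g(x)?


The coefficient of x^n in f*g is the Cauchy product: sum_{k=0}^{n} a^k * b^(n-k).
With a=2, b=3, n=7:
sum_{k=0}^{7} 2^k * 3^(7-k)
= 6305

6305


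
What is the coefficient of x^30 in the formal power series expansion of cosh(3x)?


The Maclaurin series is cosh(t) = sum_{m>=0} t^(2m) / (2m)!, so substituting t = 3x, only even powers of x are nonzero, with coefficient of x^(2m) equal to 3^(2m) / (2m)!.
For x^30 the coefficient is 3^30/30! = 205891132094649/265252859812191058636308480000000 = 43046721/55457783609342033920000000.

43046721/55457783609342033920000000


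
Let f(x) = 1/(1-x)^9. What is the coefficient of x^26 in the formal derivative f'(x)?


Differentiate: d/dx [ 1/(1-x)^r ] = r / (1-x)^(r+1).
Here r = 9, so f'(x) = 9 / (1-x)^10.
The expansion of 1/(1-x)^(r+1) has coefficient of x^n equal to C(n+r, r).
So the coefficient of x^26 in f'(x) is
9 * C(35, 9) = 9 * 70607460 = 635467140

635467140


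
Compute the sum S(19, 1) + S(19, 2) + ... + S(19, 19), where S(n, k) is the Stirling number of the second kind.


By definition, S(n, k) counts partitions of an n-set into exactly k nonempty blocks.
Computing row n = 19 for k = 1..19:
S(19, k): 1, 262143, 193448101, 11259666950, 147589284710, 693081601779, 1492924634839, 1709751003480, 1144614626805, 477297033785, 129413217791, 23466951300, 2892439160, 243577530, 13916778, 527136, 12597, 171, 1
Sum = 5832742205057. (This equals Bell_19 since the sum runs over all k.)

5832742205057


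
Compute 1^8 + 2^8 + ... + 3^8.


This power sum has a closed form given by Faulhaber's formula
sum_{k=1}^{m} k^p = (1 / (p + 1)) * sum_{j=0}^{p} C(p + 1, j) B_j m^(p + 1 - j),
but for small m direct computation is fastest:
1 + 256 + 6561 = 6818.

6818


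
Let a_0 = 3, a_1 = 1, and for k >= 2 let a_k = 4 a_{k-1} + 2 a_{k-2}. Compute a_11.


Iterating the recurrence forward:
a_0 = 3
a_1 = 1
a_2 = 4*1 + 2*3 = 10
a_3 = 4*10 + 2*1 = 42
a_4 = 4*42 + 2*10 = 188
a_5 = 4*188 + 2*42 = 836
a_6 = 4*836 + 2*188 = 3720
a_7 = 4*3720 + 2*836 = 16552
a_8 = 4*16552 + 2*3720 = 73648
a_9 = 4*73648 + 2*16552 = 327696
a_10 = 4*327696 + 2*73648 = 1458080
a_11 = 4*1458080 + 2*327696 = 6487712
So a_11 = 6487712.

6487712


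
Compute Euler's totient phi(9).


phi(n) counts integers in [1, n] coprime to n. Using the multiplicative formula phi(n) = n * prod_{p | n} (1 - 1/p):
9 = 3^2, so
phi(9) = 9 * (1 - 1/3) = 6.

6


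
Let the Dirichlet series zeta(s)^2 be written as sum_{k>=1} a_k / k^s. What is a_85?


The Dirichlet convolution of the constant function 1 with itself gives (1 * 1)(k) = sum_{d | k} 1 = d(k), the number of positive divisors of k.
Since zeta(s) = sum_{k>=1} 1/k^s, we have zeta(s)^2 = sum_{k>=1} d(k)/k^s, so a_k = d(k).
For k = 85: the divisors are 1, 5, 17, 85.
Count = 4.

4


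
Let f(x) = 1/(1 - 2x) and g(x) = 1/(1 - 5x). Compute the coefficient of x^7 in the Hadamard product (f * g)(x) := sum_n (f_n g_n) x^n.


f has coefficients f_k = 2^k and g has coefficients g_k = 5^k, so the Hadamard product has coefficient (f*g)_k = 2^k * 5^k = 10^k.
For k = 7: 10^7 = 10000000.

10000000


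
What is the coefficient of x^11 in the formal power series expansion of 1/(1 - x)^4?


The expansion 1/(1 - x)^r = sum_{k>=0} C(k + r - 1, r - 1) x^k follows from the multiset / negative-binomial theorem (or from repeated differentiation of the geometric series).
For r = 4 and k = 11:
C(14, 3) = 87178291200 / (6 * 39916800) = 364.

364


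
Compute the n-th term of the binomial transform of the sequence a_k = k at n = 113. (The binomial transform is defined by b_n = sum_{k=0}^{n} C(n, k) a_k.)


With a_k = k, b_n = sum_{k=0}^{n} C(n, k) k. Using k * C(n, k) = n * C(n-1, k-1) gives b_n = n * sum_{k>=1} C(n-1, k-1) = n * 2^(n-1).
For n = 113: 113 * 2^112 = 113 * 5192296858534827628530496329220096 = 586729545014435522023946085201870848.

586729545014435522023946085201870848


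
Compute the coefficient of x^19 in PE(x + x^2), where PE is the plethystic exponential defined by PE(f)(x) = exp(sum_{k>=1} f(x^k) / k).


With f(x) = x + x^2, the exponent is sum_{k>=1} (x^k + x^(2k)) / k = -ln(1 - x) - ln(1 - x^2). Exponentiating:
PE(x + x^2) = 1 / ((1 - x)(1 - x^2)).
This is the generating function for partitions of n into parts of size 1 or 2. The number of 2's can be any j in 0..9, and the rest are 1's, so
[x^19] = floor(19/2) + 1 = 10.

10


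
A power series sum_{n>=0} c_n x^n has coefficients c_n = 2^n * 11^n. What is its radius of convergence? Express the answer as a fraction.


By the root test (Cauchy-Hadamard), the radius is R = 1 / limsup_n |c_n|^(1/n).
Here |c_n|^(1/n) = (2^n * 11^n)^(1/n) = 2 * 11 = 22 for all n.
So R = 1/22 = 1/22.

1/22


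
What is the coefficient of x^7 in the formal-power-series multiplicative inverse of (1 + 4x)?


The inverse is 1/(1 + 4x). Apply the geometric identity 1/(1 - y) = sum_{k>=0} y^k with y = -4x:
1/(1 + 4x) = sum_{k>=0} (-4)^k x^k.
So the coefficient of x^7 is (-4)^7 = -16384.

-16384


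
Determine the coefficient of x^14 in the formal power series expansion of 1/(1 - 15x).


The geometric series identity gives 1/(1 - c x) = sum_{k>=0} c^k x^k, so the coefficient of x^k is c^k.
Here c = 15 and k = 14.
Computing: 15^14 = 29192926025390625

29192926025390625


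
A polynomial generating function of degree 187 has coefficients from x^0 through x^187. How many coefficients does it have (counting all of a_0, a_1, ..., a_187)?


A polynomial of degree 187 takes the form a_0 + a_1 x + ... + a_187 x^187.
The number of coefficients is 187 + 1 = 188.

188


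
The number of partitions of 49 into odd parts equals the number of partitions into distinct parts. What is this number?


Computing partitions of 49 into odd parts (1, 3, 5, ...):
Using the generating function prod_{k>=0} 1/(1-x^(2k+1)),
the count is 3264

3264


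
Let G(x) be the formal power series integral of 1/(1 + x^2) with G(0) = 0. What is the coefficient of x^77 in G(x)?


1/(1 + x^2) = sum_{j>=0} (-1)^j x^(2j). Integrating termwise with G(0) = 0:
G(x) = sum_{j>=0} (-1)^j x^(2j+1) / (2j+1) = arctan(x).
Only odd powers are nonzero. For x^77 write 77 = 2*38 + 1, giving
(-1)^38 / 77 = 1/77 = 1/77.

1/77


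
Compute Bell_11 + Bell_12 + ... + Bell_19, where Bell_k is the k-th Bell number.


Recall Bell_k counts set partitions of a k-set (with Bell_0 = 1 by convention).
Bell_11 through Bell_19: 678570, 4213597, 27644437, 190899322, 1382958545, 10480142147, 82864869804, 682076806159, 5832742205057
Sum = 678570 + 4213597 + 27644437 + 190899322 + 1382958545 + 10480142147 + 82864869804 + 682076806159 + 5832742205057 = 6609770417638.

6609770417638


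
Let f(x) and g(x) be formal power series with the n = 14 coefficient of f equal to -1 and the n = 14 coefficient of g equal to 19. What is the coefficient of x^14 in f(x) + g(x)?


Addition of formal power series is termwise.
The coefficient of x^14 in f + g = -1 + 19
= 18

18


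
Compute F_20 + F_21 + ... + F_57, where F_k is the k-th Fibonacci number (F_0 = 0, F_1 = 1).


Use the identity sum_{k=0}^{N} F_k = F_{N+2} - 1 (which follows from F_{k+2} - F_{k+1} = F_k). Then
sum_{k=20}^{57} F_k = (F_{59} - 1) - (F_{21} - 1) = F_{59} - F_{21}.
Computing: F_{59} = 956722026041, F_{21} = 10946, so
Sum = 956722026041 - 10946 = 956722015095.

956722015095


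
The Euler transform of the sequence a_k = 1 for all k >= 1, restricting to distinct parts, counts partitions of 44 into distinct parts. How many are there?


Partitions of 44 into distinct parts can be computed via generating function.
Product (1+x)(1+x^2)(1+x^3)...
The coefficient of x^44 = 1816

1816


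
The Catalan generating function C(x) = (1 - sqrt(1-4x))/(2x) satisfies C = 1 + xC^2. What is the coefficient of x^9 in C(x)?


Substituting x -> x scales the n-th coefficient by 1, so [x^9] C(x) = C_9.
C_9 = C(2*9, 9)/(10) = 48620/10 = 4862.
= 4862.

4862


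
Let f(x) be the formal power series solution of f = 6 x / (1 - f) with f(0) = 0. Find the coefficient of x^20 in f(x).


Apply Lagrange inversion: f = 6 x * phi(f) with phi(t) = 1/(1 - t), so
[x^n] f = 6^n * (1/n) [t^(n-1)] phi(t)^n = 6^n * (1/n) [t^(n-1)] (1 - t)^(-n) = 6^n * (1/n) C(2n - 2, n - 1) = 6^n * C_{n-1}.
For n = 20: C_19 = C(38, 19) / 20 = 35345263800/20 = 1767263190.
With the 6^20 = 3656158440062976 factor, the coefficient is 3656158440062976 * 1767263190 = 6461394227931118766653440.

6461394227931118766653440


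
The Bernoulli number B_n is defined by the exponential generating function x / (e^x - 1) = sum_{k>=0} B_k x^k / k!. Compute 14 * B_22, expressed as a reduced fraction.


Bernoulli numbers can also be computed recursively via B_0 = 1 and sum_{j=0}^{m} C(m+1, j) B_j = 0 for m >= 1. Odd-index Bernoulli numbers vanish for k >= 3.
Computing B_22 = 854513/138, so 14 * B_22 = 14 * 854513/138 = 5981591/69.

5981591/69


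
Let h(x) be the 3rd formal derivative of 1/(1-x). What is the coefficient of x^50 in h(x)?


Differentiating 3 times: d^3/dx^3 [1/(1-x)] = 3!/(1-x)^4.
The expansion 1/(1-x)^4 = sum_{k>=0} C(k+3, 3) x^k, so the coefficient of x^n in 3!/(1-x)^4 is 3! * C(n+3, 3).
For n = 50: 6 * C(53, 3) = 6 * 23426 = 140556

140556


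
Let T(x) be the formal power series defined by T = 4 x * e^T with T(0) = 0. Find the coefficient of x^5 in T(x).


Apply the Lagrange inversion formula: if T = 4 x * phi(T) with phi(t) = e^t, then
[x^n] T = 4^n * (1/n) [t^(n-1)] phi(t)^n = 4^n * (1/n) [t^(n-1)] e^(n t) = 4^n * (1/n) * n^(n-1) / (n-1)! = 4^n * n^(n-1) / n!.
When c = 1 this is the Cayley count of rooted labeled trees on n vertices, divided by n!.
For n = 5: 4^5 * 5^4 / 5! = 1024 * 625/120 = 16000/3.

16000/3


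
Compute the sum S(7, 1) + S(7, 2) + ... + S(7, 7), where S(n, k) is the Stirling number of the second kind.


By definition, S(n, k) counts partitions of an n-set into exactly k nonempty blocks.
Computing row n = 7 for k = 1..7:
S(7, k): 1, 63, 301, 350, 140, 21, 1
Sum = 877. (This equals Bell_7 since the sum runs over all k.)

877


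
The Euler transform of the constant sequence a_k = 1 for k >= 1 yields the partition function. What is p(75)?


The Euler transform converts the sequence a_k = 1 into the number of integer partitions.
Using the recurrence or dynamic programming:
p(75) = 8118264

8118264


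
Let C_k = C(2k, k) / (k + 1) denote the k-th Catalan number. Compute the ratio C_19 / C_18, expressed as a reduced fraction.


Using C_k = (2k)! / (k! (k+1)!), the ratio C_{k+1}/C_k simplifies to
C_{k+1}/C_k = [(2k+2)! / ((k+1)! (k+2)!)] * [k! (k+1)! / (2k)!]
 = (2k+2)(2k+1) / ((k+1)(k+2)) = 2(2k+1) / (k+2).
For k = 18: 2(2*18 + 1) / (18 + 2) = 74/20 = 37/10.

37/10


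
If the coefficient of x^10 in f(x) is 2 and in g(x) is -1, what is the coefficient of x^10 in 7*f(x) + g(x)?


Scalar multiplication scales coefficients: 7 * 2 = 14.
Then add the g coefficient: 14 + -1
= 13

13


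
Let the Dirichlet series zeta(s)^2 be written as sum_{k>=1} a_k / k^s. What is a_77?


The Dirichlet convolution of the constant function 1 with itself gives (1 * 1)(k) = sum_{d | k} 1 = d(k), the number of positive divisors of k.
Since zeta(s) = sum_{k>=1} 1/k^s, we have zeta(s)^2 = sum_{k>=1} d(k)/k^s, so a_k = d(k).
For k = 77: the divisors are 1, 7, 11, 77.
Count = 4.

4


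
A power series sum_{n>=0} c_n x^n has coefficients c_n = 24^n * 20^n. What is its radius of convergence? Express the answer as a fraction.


By the root test (Cauchy-Hadamard), the radius is R = 1 / limsup_n |c_n|^(1/n).
Here |c_n|^(1/n) = (24^n * 20^n)^(1/n) = 24 * 20 = 480 for all n.
So R = 1/480 = 1/480.

1/480


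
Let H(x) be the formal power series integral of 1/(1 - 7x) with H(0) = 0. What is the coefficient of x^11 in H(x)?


1/(1 - 7x) = sum_{k>=0} 7^k x^k. Integrating termwise with H(0) = 0:
H(x) = sum_{k>=0} 7^k x^(k+1) / (k+1) = sum_{m>=1} 7^(m-1) x^m / m.
For m = 11: 7^10/11 = 282475249/11 = 282475249/11.

282475249/11


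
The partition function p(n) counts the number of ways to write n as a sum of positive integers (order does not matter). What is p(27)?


Using the generating function prod_{k>=1} 1/(1-x^k), we compute p(27).
By dynamic programming over parts 1 through 27:
p(27) = 3010

3010


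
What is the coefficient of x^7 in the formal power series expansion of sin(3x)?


The Maclaurin series is sin(t) = sum_{k>=0} (-1)^k t^(2k+1) / (2k+1)!, so substituting t = 3x, only odd powers of x are nonzero, with coefficient of x^(2k+1) equal to (-1)^k 3^(2k+1) / (2k+1)!.
Write 7 = 2*3 + 1, giving the coefficient (-1)^3 * 3^7 / 7! = -2187/5040 = -243/560.

-243/560


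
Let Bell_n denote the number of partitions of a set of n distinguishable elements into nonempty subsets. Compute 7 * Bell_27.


Bell_27 can be computed from the Bell triangle or from Dobinski's identity Bell_n = (1/e) * sum_{k>=0} k^n / k!.
Computing Bell_27 = 545717047936059989389.
Then 7 * 545717047936059989389 = 3820019335552419925723.

3820019335552419925723


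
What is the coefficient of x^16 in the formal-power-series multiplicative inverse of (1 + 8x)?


The inverse is 1/(1 + 8x). Apply the geometric identity 1/(1 - y) = sum_{k>=0} y^k with y = -8x:
1/(1 + 8x) = sum_{k>=0} (-8)^k x^k.
So the coefficient of x^16 is (-8)^16 = 281474976710656.

281474976710656


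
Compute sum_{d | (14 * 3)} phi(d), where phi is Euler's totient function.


First, 14 * 3 = 42. One classical identity is sum_{d | n} phi(d) = n (each k in [1, n] has a unique gcd with n, and among the k's with gcd(k, n) = n/d there are phi(d) of them). So the sum equals 42. We also verify directly:
Divisors of 42: 1, 2, 3, 6, 7, 14, 21, 42.
phi values: 1, 1, 2, 2, 6, 6, 12, 12.
Sum = 42.

42


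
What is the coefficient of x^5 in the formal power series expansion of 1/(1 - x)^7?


The negative binomial / multiset identity is
1/(1 - x)^r = sum_{k>=0} C(k + r - 1, r - 1) x^k.
Here r = 7 and k = 5, so the coefficient is
C(5 + 6, 6) = C(11, 6)
= 462

462


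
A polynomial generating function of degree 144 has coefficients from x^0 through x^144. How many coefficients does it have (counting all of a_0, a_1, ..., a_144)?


A polynomial of degree 144 takes the form a_0 + a_1 x + ... + a_144 x^144.
The number of coefficients is 144 + 1 = 145.

145


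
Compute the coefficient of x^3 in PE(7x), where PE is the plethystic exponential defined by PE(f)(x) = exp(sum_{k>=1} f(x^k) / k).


With f(x) = 7x, the exponent is sum_{k>=1} 7 x^k / k = 7 * (-ln(1 - x)). Exponentiating:
PE(7x) = exp(-7 ln(1 - x)) = 1/(1 - x)^7.
By the negative binomial expansion, [x^n] 1/(1 - x)^7 = C(n + 6, 6).
For n = 3: C(9, 6) = 84.

84


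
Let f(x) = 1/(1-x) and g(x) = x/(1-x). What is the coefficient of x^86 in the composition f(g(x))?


First simplify the composition: f(g(x)) = 1/(1 - x/(1-x)) = (1-x)/((1-x) - x) = (1-x)/(1-2x).
Now extract the coefficient. Write (1-x)/(1-2x) = 1/(1-2x) - x/(1-2x).
The coefficient of x^n in 1/(1-2x) is 2^n, and in x/(1-2x) is 2^(n-1) (for n >= 1).
So the coefficient of x^86 is 2^86 - 2^85 = 77371252455336267181195264 - 38685626227668133590597632 = 38685626227668133590597632.

38685626227668133590597632


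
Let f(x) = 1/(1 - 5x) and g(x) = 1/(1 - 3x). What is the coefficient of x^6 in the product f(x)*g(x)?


The coefficient of x^n in f*g is the Cauchy product: sum_{k=0}^{n} a^k * b^(n-k).
With a=5, b=3, n=6:
sum_{k=0}^{6} 5^k * 3^(6-k)
= 37969

37969


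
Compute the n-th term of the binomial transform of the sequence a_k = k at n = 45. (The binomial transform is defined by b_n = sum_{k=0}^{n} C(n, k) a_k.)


With a_k = k, b_n = sum_{k=0}^{n} C(n, k) k. Using k * C(n, k) = n * C(n-1, k-1) gives b_n = n * sum_{k>=1} C(n-1, k-1) = n * 2^(n-1).
For n = 45: 45 * 2^44 = 45 * 17592186044416 = 791648371998720.

791648371998720


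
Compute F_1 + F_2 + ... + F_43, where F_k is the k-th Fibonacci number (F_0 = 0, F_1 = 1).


Use the identity sum_{k=0}^{N} F_k = F_{N+2} - 1 (which follows from F_{k+2} - F_{k+1} = F_k). Then
sum_{k=1}^{43} F_k = (F_{45} - 1) - (F_{2} - 1) = F_{45} - F_{2}.
Computing: F_{45} = 1134903170, F_{2} = 1, so
Sum = 1134903170 - 1 = 1134903169.

1134903169


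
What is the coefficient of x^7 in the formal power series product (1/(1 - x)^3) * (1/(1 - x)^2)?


Combine the factors: (1/(1 - x)^3) * (1/(1 - x)^2) = 1/(1 - x)^5.
Then use 1/(1 - x)^r = sum_{k>=0} C(k + r - 1, r - 1) x^k with r = 5 and k = 7:
C(11, 4) = 330.

330


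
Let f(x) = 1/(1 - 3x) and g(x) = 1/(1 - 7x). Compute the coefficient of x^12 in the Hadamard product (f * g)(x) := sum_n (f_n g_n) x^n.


f has coefficients f_k = 3^k and g has coefficients g_k = 7^k, so the Hadamard product has coefficient (f*g)_k = 3^k * 7^k = 21^k.
For k = 12: 21^12 = 7355827511386641.

7355827511386641


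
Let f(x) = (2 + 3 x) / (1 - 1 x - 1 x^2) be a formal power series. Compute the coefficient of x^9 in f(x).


Write f(x) = sum_{k>=0} a_k x^k. Multiplying both sides by 1 - 1 x - 1 x^2 gives
(1 - 1 x - 1 x^2) sum_{k>=0} a_k x^k = 2 + 3 x.
Matching coefficients:
 x^0: a_0 = 2
 x^1: a_1 - 1 a_0 = 3  =>  a_1 = 1*2 + 3 = 5
 x^k (k >= 2): a_k = 1 a_{k-1} + 1 a_{k-2}.
Iterating: a_2 = 7, a_3 = 12, a_4 = 19, a_5 = 31, a_6 = 50, a_7 = 81, a_8 = 131, a_9 = 212.
So the coefficient of x^9 is 212.

212


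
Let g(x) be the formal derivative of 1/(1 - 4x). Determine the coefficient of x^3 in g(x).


Differentiate termwise: d/dx sum_{k>=0} 4^k x^k = sum_{k>=1} k 4^k x^(k-1) = sum_{j>=0} (j+1) 4^(j+1) x^j.
Equivalently, d/dx [1/(1 - 4x)] = 4/(1 - 4x)^2.
For j = 3: 4 * 4^4 = 4 * 256 = 1024.

1024


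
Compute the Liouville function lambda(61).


The Liouville function is lambda(k) = (-1)^Omega(k), where Omega(k) counts the prime factors of k with multiplicity.
Factoring: 61 = 61, so Omega(61) = 1.
lambda(61) = (-1)^1 = -1.

-1


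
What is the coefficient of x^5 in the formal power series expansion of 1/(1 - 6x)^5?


The general identity 1/(1 - c x)^r = sum_{k>=0} c^k C(k + r - 1, r - 1) x^k follows by substituting y = c x into 1/(1 - y)^r = sum_{k>=0} C(k + r - 1, r - 1) y^k.
For c = 6, r = 5, k = 5:
6^5 * C(9, 4) = 7776 * 126 = 979776.

979776


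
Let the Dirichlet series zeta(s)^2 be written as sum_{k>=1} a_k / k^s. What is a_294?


The Dirichlet convolution of the constant function 1 with itself gives (1 * 1)(k) = sum_{d | k} 1 = d(k), the number of positive divisors of k.
Since zeta(s) = sum_{k>=1} 1/k^s, we have zeta(s)^2 = sum_{k>=1} d(k)/k^s, so a_k = d(k).
For k = 294: the divisors are 1, 2, 3, 6, 7, 14, 21, 42, 49, 98, 147, 294.
Count = 12.

12


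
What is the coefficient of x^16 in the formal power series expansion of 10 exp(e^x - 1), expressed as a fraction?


exp(e^x - 1) is the exponential generating function for the Bell numbers Bell_k: exp(e^x - 1) = sum_{k>=0} Bell_k x^k / k!.
So the coefficient of x^16 in 10 exp(e^x - 1) is 10 Bell_16 / 16!.
Computing: Bell_16 = 10480142147 and 16! = 20922789888000, giving
10 * 10480142147/20922789888000 = 10480142147/2092278988800.

10480142147/2092278988800


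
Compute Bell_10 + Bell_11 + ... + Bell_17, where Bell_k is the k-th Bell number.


Recall Bell_k counts set partitions of a k-set (with Bell_0 = 1 by convention).
Bell_10 through Bell_17: 115975, 678570, 4213597, 27644437, 190899322, 1382958545, 10480142147, 82864869804
Sum = 115975 + 678570 + 4213597 + 27644437 + 190899322 + 1382958545 + 10480142147 + 82864869804 = 94951522397.

94951522397


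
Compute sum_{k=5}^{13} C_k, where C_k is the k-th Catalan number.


C_5 through C_13: 42, 132, 429, 1430, 4862, 16796, 58786, 208012, 742900
Sum = 42 + 132 + 429 + 1430 + 4862 + 16796 + 58786 + 208012 + 742900
= 1033389

1033389


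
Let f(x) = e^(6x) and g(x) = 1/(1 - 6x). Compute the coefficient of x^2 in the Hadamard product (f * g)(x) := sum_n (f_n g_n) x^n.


Expanding: f_k = 6^k/k! (from e^(6x)) and g_k = 6^k (from 1/(1 - 6x)). So the Hadamard coefficient (f * g)_k = 6^k 6^k / k! = (36)^k / k!.
For k = 2: 36^2/2! = 1296/2 = 648.

648


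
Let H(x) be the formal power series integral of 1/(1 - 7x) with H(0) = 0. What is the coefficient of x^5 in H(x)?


1/(1 - 7x) = sum_{k>=0} 7^k x^k. Integrating termwise with H(0) = 0:
H(x) = sum_{k>=0} 7^k x^(k+1) / (k+1) = sum_{m>=1} 7^(m-1) x^m / m.
For m = 5: 7^4/5 = 2401/5 = 2401/5.

2401/5


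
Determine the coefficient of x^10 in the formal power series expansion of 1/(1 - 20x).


The geometric series identity gives 1/(1 - c x) = sum_{k>=0} c^k x^k, so the coefficient of x^k is c^k.
Here c = 20 and k = 10.
Computing: 20^10 = 10240000000000

10240000000000


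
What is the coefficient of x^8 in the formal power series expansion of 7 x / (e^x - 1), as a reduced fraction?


The exponential generating function for Bernoulli numbers is
x / (e^x - 1) = sum_{k>=0} B_k x^k / k!.
So the coefficient of x^8 in 7 x / (e^x - 1) is 7 B_8 / 8!.
Computing: B_8 = -1/30, 8! = 40320, giving
7 * -1/30 / 40320 = -1/172800.

-1/172800


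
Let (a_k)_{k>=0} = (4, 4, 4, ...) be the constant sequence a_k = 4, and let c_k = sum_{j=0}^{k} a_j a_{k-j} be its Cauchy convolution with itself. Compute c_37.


Since a_j = 4 for all j >= 0, the convolution sum becomes
c_k = sum_{j=0}^{k} 4 * 4 = 16 * (k + 1).
Equivalently, the generating function of (a_k) is 4/(1 - x) and its square is 16/(1 - x)^2 = sum_{k>=0} 16(k + 1) x^k.
For k = 37: 16 * 38 = 608.

608


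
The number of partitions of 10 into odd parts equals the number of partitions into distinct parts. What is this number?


Computing partitions of 10 into odd parts (1, 3, 5, ...):
Using the generating function prod_{k>=0} 1/(1-x^(2k+1)),
the count is 10

10


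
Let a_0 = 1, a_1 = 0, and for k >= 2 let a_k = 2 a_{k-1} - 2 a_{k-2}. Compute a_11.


Iterating the recurrence forward:
a_0 = 1
a_1 = 0
a_2 = 2*0 - 2*1 = -2
a_3 = 2*-2 - 2*0 = -4
a_4 = 2*-4 - 2*-2 = -4
a_5 = 2*-4 - 2*-4 = 0
a_6 = 2*0 - 2*-4 = 8
a_7 = 2*8 - 2*0 = 16
a_8 = 2*16 - 2*8 = 16
a_9 = 2*16 - 2*16 = 0
a_10 = 2*0 - 2*16 = -32
a_11 = 2*-32 - 2*0 = -64
So a_11 = -64.

-64


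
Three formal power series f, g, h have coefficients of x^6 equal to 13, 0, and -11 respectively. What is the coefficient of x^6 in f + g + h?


Series addition is componentwise:
13 + 0 + -11
= 2

2


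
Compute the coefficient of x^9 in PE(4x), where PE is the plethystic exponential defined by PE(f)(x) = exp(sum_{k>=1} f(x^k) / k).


With f(x) = 4x, the exponent is sum_{k>=1} 4 x^k / k = 4 * (-ln(1 - x)). Exponentiating:
PE(4x) = exp(-4 ln(1 - x)) = 1/(1 - x)^4.
By the negative binomial expansion, [x^n] 1/(1 - x)^4 = C(n + 3, 3).
For n = 9: C(12, 3) = 220.

220


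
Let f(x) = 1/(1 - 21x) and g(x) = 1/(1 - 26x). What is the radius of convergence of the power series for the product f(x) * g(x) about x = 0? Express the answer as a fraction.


The radius of 1/(1 - 21x) is 1/21 (nearest singularity at x = 1/21), and the radius of 1/(1 - 26x) is 1/26.
The product f(x)*g(x) = 1/((1 - 21x)(1 - 26x)) has singularities at both 1/21 and 1/26, so its radius of convergence is the distance to the nearest one:
min(1/21, 1/26) = 1/26.

1/26


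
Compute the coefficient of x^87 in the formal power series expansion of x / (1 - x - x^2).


Let f(x) = sum_{k>=0} a_k x^k. Multiplying f(x) * (1 - x - x^2) = x and matching coefficients gives a_0 = 0, a_1 = 1, and a_k = a_{k-1} + a_{k-2} for k >= 2. These are the Fibonacci numbers F_k.
Iterating from F_0 = 0, F_1 = 1:
F_0=0, F_1=1, F_2=1, F_3=2, F_4=3, F_5=5, F_6=8, F_7=13, F_8=21, F_9=34, ...
F_87 = 679891637638612258.

679891637638612258


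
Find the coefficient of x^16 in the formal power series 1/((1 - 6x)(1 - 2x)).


By partial fractions or Cauchy convolution:
The coefficient equals sum_{k=0}^{16} 6^k * 2^(16-k).
= 4231664828416

4231664828416


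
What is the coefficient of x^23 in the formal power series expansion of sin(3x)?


The Maclaurin series is sin(t) = sum_{k>=0} (-1)^k t^(2k+1) / (2k+1)!, so substituting t = 3x, only odd powers of x are nonzero, with coefficient of x^(2k+1) equal to (-1)^k 3^(2k+1) / (2k+1)!.
Write 23 = 2*11 + 1, giving the coefficient (-1)^11 * 3^23 / 23! = -94143178827/25852016738884976640000 = -4782969/1313418520494080000.

-4782969/1313418520494080000


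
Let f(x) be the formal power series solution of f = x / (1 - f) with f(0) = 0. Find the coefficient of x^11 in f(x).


Apply Lagrange inversion: f = x * phi(f) with phi(t) = 1/(1 - t), so
[x^n] f = (1/n) [t^(n-1)] phi(t)^n = (1/n) [t^(n-1)] (1 - t)^(-n) = (1/n) C(2n - 2, n - 1) = C_{n-1}.
For n = 11: C_10 = C(20, 10) / 11 = 184756/11 = 16796 = 16796.

16796


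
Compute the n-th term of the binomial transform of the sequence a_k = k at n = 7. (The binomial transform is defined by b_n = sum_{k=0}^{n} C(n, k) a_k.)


With a_k = k, b_n = sum_{k=0}^{n} C(n, k) k. Using k * C(n, k) = n * C(n-1, k-1) gives b_n = n * sum_{k>=1} C(n-1, k-1) = n * 2^(n-1).
For n = 7: 7 * 2^6 = 7 * 64 = 448.

448


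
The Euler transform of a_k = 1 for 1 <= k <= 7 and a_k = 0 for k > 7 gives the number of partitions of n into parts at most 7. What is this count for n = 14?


Partitions of 14 into parts at most 7:
Using generating function (1-x)^(-1)(1-x^2)^(-1)...(1-x^7)^(-1),
the coefficient of x^14 = 105

105


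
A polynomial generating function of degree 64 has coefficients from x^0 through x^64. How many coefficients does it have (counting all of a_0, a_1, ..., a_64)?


A polynomial of degree 64 takes the form a_0 + a_1 x + ... + a_64 x^64.
The number of coefficients is 64 + 1 = 65.

65


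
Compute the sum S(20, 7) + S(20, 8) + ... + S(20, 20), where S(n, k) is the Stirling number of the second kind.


By definition, S(n, k) counts partitions of an n-set into exactly k nonempty blocks.
Computing row n = 20 for k = 7..20:
S(20, k): 11143554045652, 15170932662679, 12011282644725, 5917584964655, 1900842429486, 411016633391, 61068660380, 6302524580, 452329200, 22350954, 741285, 15675, 190, 1
Sum = 46623060002853.

46623060002853


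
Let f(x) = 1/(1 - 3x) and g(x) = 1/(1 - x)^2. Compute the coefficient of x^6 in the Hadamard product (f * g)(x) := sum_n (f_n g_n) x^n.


f has coefficients f_k = 3^k. For g = 1/(1 - x)^2 the coefficient is g_k = C(k + 1, 1) = k + 1. The Hadamard coefficient is (f * g)_k = 3^k * (k + 1).
For k = 6: 3^6 * 7 = 729 * 7 = 5103.

5103


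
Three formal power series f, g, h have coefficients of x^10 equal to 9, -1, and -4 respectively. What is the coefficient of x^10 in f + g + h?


Series addition is componentwise:
9 + -1 + -4
= 4

4


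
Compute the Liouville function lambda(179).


The Liouville function is lambda(k) = (-1)^Omega(k), where Omega(k) counts the prime factors of k with multiplicity.
Factoring: 179 = 179, so Omega(179) = 1.
lambda(179) = (-1)^1 = -1.

-1


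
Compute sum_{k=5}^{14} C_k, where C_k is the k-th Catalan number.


C_5 through C_14: 42, 132, 429, 1430, 4862, 16796, 58786, 208012, 742900, 2674440
Sum = 42 + 132 + 429 + 1430 + 4862 + 16796 + 58786 + 208012 + 742900 + 2674440
= 3707829

3707829
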